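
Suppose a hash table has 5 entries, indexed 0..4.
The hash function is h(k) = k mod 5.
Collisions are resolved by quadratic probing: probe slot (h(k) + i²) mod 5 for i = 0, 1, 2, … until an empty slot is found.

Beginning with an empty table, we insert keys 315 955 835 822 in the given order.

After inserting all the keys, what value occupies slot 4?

835

Insert 315: h=0, slot 0 empty → index 0.
Insert 955: h=0, slot 0 occupied → index 1.
Insert 835: h=0, slots 0,1 occupied → index 4.
Insert 822: h=2, slot 2 empty → index 2.
Table: [315, 955, 822, -, 835]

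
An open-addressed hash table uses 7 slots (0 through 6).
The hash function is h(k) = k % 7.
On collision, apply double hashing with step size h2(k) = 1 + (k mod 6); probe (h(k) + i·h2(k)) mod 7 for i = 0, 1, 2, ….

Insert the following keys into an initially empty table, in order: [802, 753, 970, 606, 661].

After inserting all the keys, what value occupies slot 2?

802 hashes to 4; slot 4 is free => place at 4.
753 hashes to 4, h2=4; 4 taken => place at 1.
970 hashes to 4, h2=5; 4 taken => place at 2.
606 hashes to 4, h2=1; 4 taken => place at 5.
661 hashes to 3; slot 3 is free => place at 3.
Table: [., 753, 970, 661, 802, 606, .]

970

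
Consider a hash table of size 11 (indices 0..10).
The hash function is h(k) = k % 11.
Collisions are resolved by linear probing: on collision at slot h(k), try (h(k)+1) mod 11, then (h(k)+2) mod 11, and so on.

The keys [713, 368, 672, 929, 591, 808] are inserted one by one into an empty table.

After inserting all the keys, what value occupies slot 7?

808

713 hashes to 9; slot 9 is free -> place at 9.
368 hashes to 5; slot 5 is free -> place at 5.
672 hashes to 1; slot 1 is free -> place at 1.
929 hashes to 5; 5 taken -> place at 6.
591 hashes to 8; slot 8 is free -> place at 8.
808 hashes to 5; 5,6 taken -> place at 7.
Table: [-, 672, -, -, -, 368, 929, 808, 591, 713, -]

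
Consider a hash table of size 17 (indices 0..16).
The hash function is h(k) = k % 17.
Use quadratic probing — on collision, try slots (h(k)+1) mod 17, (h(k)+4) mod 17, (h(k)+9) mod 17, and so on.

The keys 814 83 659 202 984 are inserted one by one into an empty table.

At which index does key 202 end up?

814: h=15 → slot 15
83: h=15, probe 15,16 → slot 16
659: h=13 → slot 13
202: h=15, probe 15,16,2 → slot 2
984: h=15, probe 15,16,2,7 → slot 7
Table: [∅, ∅, 202, ∅, ∅, ∅, ∅, 984, ∅, ∅, ∅, ∅, ∅, 659, ∅, 814, 83]

2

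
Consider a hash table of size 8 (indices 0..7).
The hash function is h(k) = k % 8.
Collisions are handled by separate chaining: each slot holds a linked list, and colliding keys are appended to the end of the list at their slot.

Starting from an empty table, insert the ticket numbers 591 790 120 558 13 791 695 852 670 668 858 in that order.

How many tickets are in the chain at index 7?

Insert 591: h=7, bucket 7 empty -> new chain.
Insert 790: h=6, bucket 6 empty -> new chain.
Insert 120: h=0, bucket 0 empty -> new chain.
Insert 558: h=6, bucket 6 nonempty -> append to chain.
Insert 13: h=5, bucket 5 empty -> new chain.
Insert 791: h=7, bucket 7 nonempty -> append to chain.
Insert 695: h=7, bucket 7 nonempty -> append to chain.
Insert 852: h=4, bucket 4 empty -> new chain.
Insert 670: h=6, bucket 6 nonempty -> append to chain.
Insert 668: h=4, bucket 4 nonempty -> append to chain.
Insert 858: h=2, bucket 2 empty -> new chain.
Final buckets:
0: 120
1: —
2: 858
3: —
4: 852 -> 668
5: 13
6: 790 -> 558 -> 670
7: 591 -> 791 -> 695

3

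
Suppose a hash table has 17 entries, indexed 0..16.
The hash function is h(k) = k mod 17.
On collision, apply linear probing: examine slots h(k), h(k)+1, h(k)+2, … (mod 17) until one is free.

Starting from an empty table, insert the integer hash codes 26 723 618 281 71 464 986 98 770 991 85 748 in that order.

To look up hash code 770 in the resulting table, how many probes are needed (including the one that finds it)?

26: h=9 -> slot 9
723: h=9, probe 9,10 -> slot 10
618: h=6 -> slot 6
281: h=9, probe 9,10,11 -> slot 11
71: h=3 -> slot 3
464: h=5 -> slot 5
986: h=0 -> slot 0
98: h=13 -> slot 13
770: h=5, probe 5,6,7 -> slot 7
991: h=5, probe 5,6,7,8 -> slot 8
85: h=0, probe 0,1 -> slot 1
748: h=0, probe 0,1,2 -> slot 2
Table: [986, 85, 748, 71, ∅, 464, 618, 770, 991, 26, 723, 281, ∅, 98, ∅, ∅, ∅]
Lookup 770: h=5, probe 5,6,7 → found at 7.

3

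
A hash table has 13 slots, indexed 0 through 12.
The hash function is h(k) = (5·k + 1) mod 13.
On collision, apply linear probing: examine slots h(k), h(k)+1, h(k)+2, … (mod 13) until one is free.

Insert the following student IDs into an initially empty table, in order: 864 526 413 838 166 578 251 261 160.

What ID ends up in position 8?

578

864: h=5 → slot 5
526: h=5, probe 5,6 → slot 6
413: h=12 → slot 12
838: h=5, probe 5,6,7 → slot 7
166: h=12, probe 12,0 → slot 0
578: h=5, probe 5,6,7,8 → slot 8
251: h=8, probe 8,9 → slot 9
261: h=6, probe 6,7,8,9,10 → slot 10
160: h=8, probe 8,9,10,11 → slot 11
Table: [166, ∅, ∅, ∅, ∅, 864, 526, 838, 578, 251, 261, 160, 413]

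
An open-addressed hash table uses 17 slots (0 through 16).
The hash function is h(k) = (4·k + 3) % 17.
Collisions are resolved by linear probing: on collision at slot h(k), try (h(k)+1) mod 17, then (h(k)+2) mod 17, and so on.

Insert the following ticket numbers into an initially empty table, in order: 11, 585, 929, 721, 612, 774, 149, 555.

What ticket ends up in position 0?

555

11: h=13 => slot 13
585: h=14 => slot 14
929: h=13, probe 13,14,15 => slot 15
721: h=14, probe 14,15,16 => slot 16
612: h=3 => slot 3
774: h=5 => slot 5
149: h=4 => slot 4
555: h=13, probe 13,14,15,16,0 => slot 0
Table: [555, -, -, 612, 149, 774, -, -, -, -, -, -, -, 11, 585, 929, 721]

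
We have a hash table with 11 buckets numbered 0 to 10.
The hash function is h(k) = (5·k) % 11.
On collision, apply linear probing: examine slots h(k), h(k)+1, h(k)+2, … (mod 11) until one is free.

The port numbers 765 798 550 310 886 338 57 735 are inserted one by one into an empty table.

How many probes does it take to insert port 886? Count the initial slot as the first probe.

5

Insert 765: h=8, slot 8 empty → index 8.
Insert 798: h=8, slot 8 occupied → index 9.
Insert 550: h=0, slot 0 empty → index 0.
Insert 310: h=10, slot 10 empty → index 10.
Insert 886: h=8, slots 8,9,10,0 occupied → index 1.
Insert 338: h=7, slot 7 empty → index 7.
Insert 57: h=10, slots 10,0,1 occupied → index 2.
Insert 735: h=1, slots 1,2 occupied → index 3.
Table: [550, 886, 57, 735, ∅, ∅, ∅, 338, 765, 798, 310]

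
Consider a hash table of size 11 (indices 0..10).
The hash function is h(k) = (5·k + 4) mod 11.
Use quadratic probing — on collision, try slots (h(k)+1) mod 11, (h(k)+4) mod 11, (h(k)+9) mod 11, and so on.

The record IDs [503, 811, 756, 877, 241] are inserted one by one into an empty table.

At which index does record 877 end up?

9

503 hashes to 0; slot 0 is free -> place at 0.
811 hashes to 0; 0 taken -> place at 1.
756 hashes to 0; 0,1 taken -> place at 4.
877 hashes to 0; 0,1,4 taken -> place at 9.
241 hashes to 10; slot 10 is free -> place at 10.
Table: [503, 811, —, —, 756, —, —, —, —, 877, 241]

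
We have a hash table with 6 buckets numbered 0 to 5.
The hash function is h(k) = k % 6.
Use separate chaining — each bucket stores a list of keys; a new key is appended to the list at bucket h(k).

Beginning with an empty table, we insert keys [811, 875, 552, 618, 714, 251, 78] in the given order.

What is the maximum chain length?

4

811 -> bucket 1
875 -> bucket 5
552 -> bucket 0
618 -> bucket 0 (collision)
714 -> bucket 0 (collision)
251 -> bucket 5 (collision)
78 -> bucket 0 (collision)
Final buckets:
0: 552 -> 618 -> 714 -> 78
1: 811
2: -
3: -
4: -
5: 875 -> 251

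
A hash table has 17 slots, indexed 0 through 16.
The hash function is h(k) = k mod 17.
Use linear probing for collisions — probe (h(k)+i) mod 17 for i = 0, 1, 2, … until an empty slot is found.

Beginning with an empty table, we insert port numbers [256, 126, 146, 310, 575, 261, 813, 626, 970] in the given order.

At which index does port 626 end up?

Insert 256: h=1, slot 1 empty -> index 1.
Insert 126: h=7, slot 7 empty -> index 7.
Insert 146: h=10, slot 10 empty -> index 10.
Insert 310: h=4, slot 4 empty -> index 4.
Insert 575: h=14, slot 14 empty -> index 14.
Insert 261: h=6, slot 6 empty -> index 6.
Insert 813: h=14, slot 14 occupied -> index 15.
Insert 626: h=14, slots 14,15 occupied -> index 16.
Insert 970: h=1, slot 1 occupied -> index 2.
Table: [∅, 256, 970, ∅, 310, ∅, 261, 126, ∅, ∅, 146, ∅, ∅, ∅, 575, 813, 626]

16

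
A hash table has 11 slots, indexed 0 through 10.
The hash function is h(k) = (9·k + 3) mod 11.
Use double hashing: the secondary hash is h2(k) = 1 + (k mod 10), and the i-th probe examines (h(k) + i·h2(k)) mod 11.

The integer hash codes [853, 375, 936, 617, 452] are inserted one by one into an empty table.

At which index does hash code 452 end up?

4

Insert 853: h=2, slot 2 empty => index 2.
Insert 375: h=1, slot 1 empty => index 1.
Insert 936: h=1, h2=7, slot 1 occupied => index 8.
Insert 617: h=1, h2=8, slot 1 occupied => index 9.
Insert 452: h=1, h2=3, slot 1 occupied => index 4.
Table: [-, 375, 853, -, 452, -, -, -, 936, 617, -]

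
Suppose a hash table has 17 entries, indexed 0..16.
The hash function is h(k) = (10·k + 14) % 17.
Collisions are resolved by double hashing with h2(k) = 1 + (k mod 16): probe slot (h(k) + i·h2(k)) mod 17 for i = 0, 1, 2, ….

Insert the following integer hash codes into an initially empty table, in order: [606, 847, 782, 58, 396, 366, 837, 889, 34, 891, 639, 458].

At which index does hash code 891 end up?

606 hashes to 5; slot 5 is free → place at 5.
847 hashes to 1; slot 1 is free → place at 1.
782 hashes to 14; slot 14 is free → place at 14.
58 hashes to 16; slot 16 is free → place at 16.
396 hashes to 13; slot 13 is free → place at 13.
366 hashes to 2; slot 2 is free → place at 2.
837 hashes to 3; slot 3 is free → place at 3.
889 hashes to 13, h2=10; 13 taken → place at 6.
34 hashes to 14, h2=3; 14 taken → place at 0.
891 hashes to 16, h2=12; 16 taken → place at 11.
639 hashes to 12; slot 12 is free → place at 12.
458 hashes to 4; slot 4 is free → place at 4.
Table: [34, 847, 366, 837, 458, 606, 889, ., ., ., ., 891, 639, 396, 782, ., 58]

11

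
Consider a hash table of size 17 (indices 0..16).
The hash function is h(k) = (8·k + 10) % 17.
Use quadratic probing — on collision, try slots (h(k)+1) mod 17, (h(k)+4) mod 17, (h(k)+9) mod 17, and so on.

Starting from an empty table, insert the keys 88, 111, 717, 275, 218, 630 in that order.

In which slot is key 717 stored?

1

88 hashes to 0; slot 0 is free -> place at 0.
111 hashes to 14; slot 14 is free -> place at 14.
717 hashes to 0; 0 taken -> place at 1.
275 hashes to 0; 0,1 taken -> place at 4.
218 hashes to 3; slot 3 is free -> place at 3.
630 hashes to 1; 1 taken -> place at 2.
Table: [88, 717, 630, 218, 275, —, —, —, —, —, —, —, —, —, 111, —, —]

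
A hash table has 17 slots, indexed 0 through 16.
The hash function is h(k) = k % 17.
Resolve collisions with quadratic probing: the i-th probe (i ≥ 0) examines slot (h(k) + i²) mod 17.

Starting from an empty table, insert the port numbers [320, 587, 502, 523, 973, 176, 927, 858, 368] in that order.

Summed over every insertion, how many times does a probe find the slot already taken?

4

320: h=14 -> slot 14
587: h=9 -> slot 9
502: h=9, probe 9,10 -> slot 10
523: h=13 -> slot 13
973: h=4 -> slot 4
176: h=6 -> slot 6
927: h=9, probe 9,10,13,1 -> slot 1
858: h=8 -> slot 8
368: h=11 -> slot 11
Table: [∅, 927, ∅, ∅, 973, ∅, 176, ∅, 858, 587, 502, 368, ∅, 523, 320, ∅, ∅]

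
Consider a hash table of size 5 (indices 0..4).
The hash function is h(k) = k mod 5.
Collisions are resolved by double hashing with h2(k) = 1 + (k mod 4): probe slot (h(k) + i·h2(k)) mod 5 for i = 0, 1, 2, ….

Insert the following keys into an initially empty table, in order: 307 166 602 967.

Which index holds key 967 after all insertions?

307: h=2 -> slot 2
166: h=1 -> slot 1
602: h=2, h2=3, probe 2,0 -> slot 0
967: h=2, h2=4, probe 2,1,0,4 -> slot 4
Table: [602, 166, 307, _, 967]

4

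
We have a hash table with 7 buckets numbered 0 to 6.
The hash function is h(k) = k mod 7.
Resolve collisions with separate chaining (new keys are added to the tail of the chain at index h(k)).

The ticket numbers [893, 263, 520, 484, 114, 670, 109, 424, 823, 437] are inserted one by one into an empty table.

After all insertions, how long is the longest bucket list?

5

Insert 893: h=4, bucket 4 empty → new chain.
Insert 263: h=4, bucket 4 nonempty → append to chain.
Insert 520: h=2, bucket 2 empty → new chain.
Insert 484: h=1, bucket 1 empty → new chain.
Insert 114: h=2, bucket 2 nonempty → append to chain.
Insert 670: h=5, bucket 5 empty → new chain.
Insert 109: h=4, bucket 4 nonempty → append to chain.
Insert 424: h=4, bucket 4 nonempty → append to chain.
Insert 823: h=4, bucket 4 nonempty → append to chain.
Insert 437: h=3, bucket 3 empty → new chain.
Final buckets:
0: -
1: 484
2: 520 -> 114
3: 437
4: 893 -> 263 -> 109 -> 424 -> 823
5: 670
6: -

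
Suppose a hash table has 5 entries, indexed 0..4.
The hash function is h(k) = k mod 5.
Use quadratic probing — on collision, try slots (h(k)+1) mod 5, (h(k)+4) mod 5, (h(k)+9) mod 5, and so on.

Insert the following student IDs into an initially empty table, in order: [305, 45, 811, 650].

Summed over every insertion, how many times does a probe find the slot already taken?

4

Insert 305: h=0, slot 0 empty → index 0.
Insert 45: h=0, slot 0 occupied → index 1.
Insert 811: h=1, slot 1 occupied → index 2.
Insert 650: h=0, slots 0,1 occupied → index 4.
Table: [305, 45, 811, _, 650]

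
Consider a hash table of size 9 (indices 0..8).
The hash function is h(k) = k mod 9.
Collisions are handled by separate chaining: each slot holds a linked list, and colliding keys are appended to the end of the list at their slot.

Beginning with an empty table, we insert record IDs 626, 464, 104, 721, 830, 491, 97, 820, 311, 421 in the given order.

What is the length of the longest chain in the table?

Insert 626: h=5, bucket 5 empty → new chain.
Insert 464: h=5, bucket 5 nonempty → append to chain.
Insert 104: h=5, bucket 5 nonempty → append to chain.
Insert 721: h=1, bucket 1 empty → new chain.
Insert 830: h=2, bucket 2 empty → new chain.
Insert 491: h=5, bucket 5 nonempty → append to chain.
Insert 97: h=7, bucket 7 empty → new chain.
Insert 820: h=1, bucket 1 nonempty → append to chain.
Insert 311: h=5, bucket 5 nonempty → append to chain.
Insert 421: h=7, bucket 7 nonempty → append to chain.
Final buckets:
0: _
1: 721 -> 820
2: 830
3: _
4: _
5: 626 -> 464 -> 104 -> 491 -> 311
6: _
7: 97 -> 421
8: _

5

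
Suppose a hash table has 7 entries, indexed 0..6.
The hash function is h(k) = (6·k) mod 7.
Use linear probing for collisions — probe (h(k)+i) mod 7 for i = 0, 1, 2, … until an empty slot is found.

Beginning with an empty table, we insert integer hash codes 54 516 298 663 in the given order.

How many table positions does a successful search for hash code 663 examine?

Insert 54: h=2, slot 2 empty -> index 2.
Insert 516: h=2, slot 2 occupied -> index 3.
Insert 298: h=3, slot 3 occupied -> index 4.
Insert 663: h=2, slots 2,3,4 occupied -> index 5.
Table: [—, —, 54, 516, 298, 663, —]
Lookup 663: h=2, probe 2,3,4,5 → found at 5.

4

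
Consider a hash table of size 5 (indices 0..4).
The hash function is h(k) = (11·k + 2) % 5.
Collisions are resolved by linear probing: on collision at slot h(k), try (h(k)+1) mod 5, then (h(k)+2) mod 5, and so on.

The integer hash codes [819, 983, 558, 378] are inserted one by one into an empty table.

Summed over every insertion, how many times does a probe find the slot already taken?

5

819: h=1 => slot 1
983: h=0 => slot 0
558: h=0, probe 0,1,2 => slot 2
378: h=0, probe 0,1,2,3 => slot 3
Table: [983, 819, 558, 378, _]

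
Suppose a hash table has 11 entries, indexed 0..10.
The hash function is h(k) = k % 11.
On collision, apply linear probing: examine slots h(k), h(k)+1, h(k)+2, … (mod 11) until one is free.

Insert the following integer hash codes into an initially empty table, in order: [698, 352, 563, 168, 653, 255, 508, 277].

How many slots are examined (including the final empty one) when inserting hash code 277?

7

Insert 698: h=5, slot 5 empty -> index 5.
Insert 352: h=0, slot 0 empty -> index 0.
Insert 563: h=2, slot 2 empty -> index 2.
Insert 168: h=3, slot 3 empty -> index 3.
Insert 653: h=4, slot 4 empty -> index 4.
Insert 255: h=2, slots 2,3,4,5 occupied -> index 6.
Insert 508: h=2, slots 2,3,4,5,6 occupied -> index 7.
Insert 277: h=2, slots 2,3,4,5,6,7 occupied -> index 8.
Table: [352, _, 563, 168, 653, 698, 255, 508, 277, _, _]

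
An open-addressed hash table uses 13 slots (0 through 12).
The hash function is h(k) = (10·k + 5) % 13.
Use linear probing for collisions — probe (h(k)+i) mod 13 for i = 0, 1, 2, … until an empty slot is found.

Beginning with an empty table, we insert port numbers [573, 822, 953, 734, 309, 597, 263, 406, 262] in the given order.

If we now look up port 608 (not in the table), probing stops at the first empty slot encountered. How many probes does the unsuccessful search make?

3

573 hashes to 2; slot 2 is free → place at 2.
822 hashes to 9; slot 9 is free → place at 9.
953 hashes to 6; slot 6 is free → place at 6.
734 hashes to 0; slot 0 is free → place at 0.
309 hashes to 1; slot 1 is free → place at 1.
597 hashes to 8; slot 8 is free → place at 8.
263 hashes to 9; 9 taken → place at 10.
406 hashes to 9; 9,10 taken → place at 11.
262 hashes to 12; slot 12 is free → place at 12.
Table: [734, 309, 573, —, —, —, 953, —, 597, 822, 263, 406, 262]
Lookup 608: h=1, probe 1,2,3 → slot 3 empty, not found.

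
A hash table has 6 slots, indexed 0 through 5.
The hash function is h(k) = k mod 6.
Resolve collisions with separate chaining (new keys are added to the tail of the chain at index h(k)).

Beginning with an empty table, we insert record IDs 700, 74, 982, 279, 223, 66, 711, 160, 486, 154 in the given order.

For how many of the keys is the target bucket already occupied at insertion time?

5

700 -> bucket 4
74 -> bucket 2
982 -> bucket 4 (collision)
279 -> bucket 3
223 -> bucket 1
66 -> bucket 0
711 -> bucket 3 (collision)
160 -> bucket 4 (collision)
486 -> bucket 0 (collision)
154 -> bucket 4 (collision)
Final buckets:
0: 66 -> 486
1: 223
2: 74
3: 279 -> 711
4: 700 -> 982 -> 160 -> 154
5: —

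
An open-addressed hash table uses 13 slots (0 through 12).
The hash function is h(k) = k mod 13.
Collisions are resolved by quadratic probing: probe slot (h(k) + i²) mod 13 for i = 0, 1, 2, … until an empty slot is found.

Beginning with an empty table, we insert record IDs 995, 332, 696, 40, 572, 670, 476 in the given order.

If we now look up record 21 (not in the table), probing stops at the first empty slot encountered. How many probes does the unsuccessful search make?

3

995 hashes to 7; slot 7 is free => place at 7.
332 hashes to 7; 7 taken => place at 8.
696 hashes to 7; 7,8 taken => place at 11.
40 hashes to 1; slot 1 is free => place at 1.
572 hashes to 0; slot 0 is free => place at 0.
670 hashes to 7; 7,8,11 taken => place at 3.
476 hashes to 8; 8 taken => place at 9.
Table: [572, 40, _, 670, _, _, _, 995, 332, 476, _, 696, _]
Lookup 21: h=8, probe 8,9,12 → slot 12 empty, not found.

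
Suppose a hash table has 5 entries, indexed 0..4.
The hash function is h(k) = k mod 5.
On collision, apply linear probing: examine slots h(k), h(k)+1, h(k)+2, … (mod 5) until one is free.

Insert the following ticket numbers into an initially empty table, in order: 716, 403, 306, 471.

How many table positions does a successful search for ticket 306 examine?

2

Insert 716: h=1, slot 1 empty → index 1.
Insert 403: h=3, slot 3 empty → index 3.
Insert 306: h=1, slot 1 occupied → index 2.
Insert 471: h=1, slots 1,2,3 occupied → index 4.
Table: [∅, 716, 306, 403, 471]
Lookup 306: h=1, probe 1,2 → found at 2.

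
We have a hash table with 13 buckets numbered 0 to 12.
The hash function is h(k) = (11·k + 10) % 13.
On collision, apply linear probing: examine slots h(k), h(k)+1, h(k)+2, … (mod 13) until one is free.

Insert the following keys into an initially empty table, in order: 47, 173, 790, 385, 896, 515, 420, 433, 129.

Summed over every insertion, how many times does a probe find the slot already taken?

9

Insert 47: h=7, slot 7 empty => index 7.
Insert 173: h=2, slot 2 empty => index 2.
Insert 790: h=3, slot 3 empty => index 3.
Insert 385: h=7, slot 7 occupied => index 8.
Insert 896: h=12, slot 12 empty => index 12.
Insert 515: h=7, slots 7,8 occupied => index 9.
Insert 420: h=2, slots 2,3 occupied => index 4.
Insert 433: h=2, slots 2,3,4 occupied => index 5.
Insert 129: h=12, slot 12 occupied => index 0.
Table: [129, _, 173, 790, 420, 433, _, 47, 385, 515, _, _, 896]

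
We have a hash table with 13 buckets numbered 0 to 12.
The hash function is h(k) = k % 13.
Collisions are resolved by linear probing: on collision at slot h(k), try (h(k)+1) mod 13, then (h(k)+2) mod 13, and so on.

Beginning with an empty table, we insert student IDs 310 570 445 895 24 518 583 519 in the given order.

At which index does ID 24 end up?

1

Insert 310: h=11, slot 11 empty => index 11.
Insert 570: h=11, slot 11 occupied => index 12.
Insert 445: h=3, slot 3 empty => index 3.
Insert 895: h=11, slots 11,12 occupied => index 0.
Insert 24: h=11, slots 11,12,0 occupied => index 1.
Insert 518: h=11, slots 11,12,0,1 occupied => index 2.
Insert 583: h=11, slots 11,12,0,1,2,3 occupied => index 4.
Insert 519: h=12, slots 12,0,1,2,3,4 occupied => index 5.
Table: [895, 24, 518, 445, 583, 519, ∅, ∅, ∅, ∅, ∅, 310, 570]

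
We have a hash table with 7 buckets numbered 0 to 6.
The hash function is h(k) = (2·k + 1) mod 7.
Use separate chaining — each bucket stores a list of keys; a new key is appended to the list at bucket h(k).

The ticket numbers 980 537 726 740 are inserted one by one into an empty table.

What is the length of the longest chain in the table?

Insert 980: h=1, bucket 1 empty -> new chain.
Insert 537: h=4, bucket 4 empty -> new chain.
Insert 726: h=4, bucket 4 nonempty -> append to chain.
Insert 740: h=4, bucket 4 nonempty -> append to chain.
Final buckets:
0: —
1: 980
2: —
3: —
4: 537 -> 726 -> 740
5: —
6: —

3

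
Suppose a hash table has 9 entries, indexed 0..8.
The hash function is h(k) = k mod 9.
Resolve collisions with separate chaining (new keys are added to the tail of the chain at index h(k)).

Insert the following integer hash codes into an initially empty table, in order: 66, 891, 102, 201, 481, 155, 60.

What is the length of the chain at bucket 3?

3

66 → bucket 3
891 → bucket 0
102 → bucket 3 (collision)
201 → bucket 3 (collision)
481 → bucket 4
155 → bucket 2
60 → bucket 6
Final buckets:
0: 891
1: .
2: 155
3: 66 -> 102 -> 201
4: 481
5: .
6: 60
7: .
8: .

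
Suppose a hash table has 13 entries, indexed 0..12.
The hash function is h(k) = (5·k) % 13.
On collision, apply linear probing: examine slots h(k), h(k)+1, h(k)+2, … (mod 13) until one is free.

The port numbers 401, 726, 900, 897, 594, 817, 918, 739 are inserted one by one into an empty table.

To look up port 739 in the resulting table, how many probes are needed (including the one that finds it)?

401 hashes to 3; slot 3 is free => place at 3.
726 hashes to 3; 3 taken => place at 4.
900 hashes to 2; slot 2 is free => place at 2.
897 hashes to 0; slot 0 is free => place at 0.
594 hashes to 6; slot 6 is free => place at 6.
817 hashes to 3; 3,4 taken => place at 5.
918 hashes to 1; slot 1 is free => place at 1.
739 hashes to 3; 3,4,5,6 taken => place at 7.
Table: [897, 918, 900, 401, 726, 817, 594, 739, _, _, _, _, _]
Lookup 739: h=3, probe 3,4,5,6,7 → found at 7.

5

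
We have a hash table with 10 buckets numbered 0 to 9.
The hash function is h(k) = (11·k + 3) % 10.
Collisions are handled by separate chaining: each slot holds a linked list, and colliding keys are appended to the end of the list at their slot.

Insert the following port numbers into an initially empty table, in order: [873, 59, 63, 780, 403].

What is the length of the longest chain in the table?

Insert 873: h=6, bucket 6 empty → new chain.
Insert 59: h=2, bucket 2 empty → new chain.
Insert 63: h=6, bucket 6 nonempty → append to chain.
Insert 780: h=3, bucket 3 empty → new chain.
Insert 403: h=6, bucket 6 nonempty → append to chain.
Final buckets:
0: -
1: -
2: 59
3: 780
4: -
5: -
6: 873 -> 63 -> 403
7: -
8: -
9: -

3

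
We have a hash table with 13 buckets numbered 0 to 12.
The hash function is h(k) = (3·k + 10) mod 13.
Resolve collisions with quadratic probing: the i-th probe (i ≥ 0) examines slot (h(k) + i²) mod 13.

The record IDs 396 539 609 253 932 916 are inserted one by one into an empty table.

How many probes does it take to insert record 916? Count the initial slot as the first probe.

5

396 hashes to 2; slot 2 is free -> place at 2.
539 hashes to 2; 2 taken -> place at 3.
609 hashes to 4; slot 4 is free -> place at 4.
253 hashes to 2; 2,3 taken -> place at 6.
932 hashes to 11; slot 11 is free -> place at 11.
916 hashes to 2; 2,3,6,11 taken -> place at 5.
Table: [—, —, 396, 539, 609, 916, 253, —, —, —, —, 932, —]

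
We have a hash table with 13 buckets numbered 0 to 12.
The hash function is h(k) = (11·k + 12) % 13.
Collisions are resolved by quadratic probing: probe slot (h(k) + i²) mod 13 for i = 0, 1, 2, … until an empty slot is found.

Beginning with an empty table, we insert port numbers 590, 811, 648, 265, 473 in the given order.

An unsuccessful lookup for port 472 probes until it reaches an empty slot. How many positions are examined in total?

2

590: h=2 → slot 2
811: h=2, probe 2,3 → slot 3
648: h=3, probe 3,4 → slot 4
265: h=2, probe 2,3,6 → slot 6
473: h=2, probe 2,3,6,11 → slot 11
Table: [—, —, 590, 811, 648, —, 265, —, —, —, —, 473, —]
Lookup 472: h=4, probe 4,5 → slot 5 empty, not found.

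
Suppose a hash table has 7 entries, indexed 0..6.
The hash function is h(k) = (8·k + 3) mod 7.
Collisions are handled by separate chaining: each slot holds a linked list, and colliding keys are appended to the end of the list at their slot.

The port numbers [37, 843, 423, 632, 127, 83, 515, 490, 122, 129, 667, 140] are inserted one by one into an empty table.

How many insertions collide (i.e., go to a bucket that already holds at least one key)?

6

Insert 37: h=5, bucket 5 empty -> new chain.
Insert 843: h=6, bucket 6 empty -> new chain.
Insert 423: h=6, bucket 6 nonempty -> append to chain.
Insert 632: h=5, bucket 5 nonempty -> append to chain.
Insert 127: h=4, bucket 4 empty -> new chain.
Insert 83: h=2, bucket 2 empty -> new chain.
Insert 515: h=0, bucket 0 empty -> new chain.
Insert 490: h=3, bucket 3 empty -> new chain.
Insert 122: h=6, bucket 6 nonempty -> append to chain.
Insert 129: h=6, bucket 6 nonempty -> append to chain.
Insert 667: h=5, bucket 5 nonempty -> append to chain.
Insert 140: h=3, bucket 3 nonempty -> append to chain.
Final buckets:
0: 515
1: .
2: 83
3: 490 -> 140
4: 127
5: 37 -> 632 -> 667
6: 843 -> 423 -> 122 -> 129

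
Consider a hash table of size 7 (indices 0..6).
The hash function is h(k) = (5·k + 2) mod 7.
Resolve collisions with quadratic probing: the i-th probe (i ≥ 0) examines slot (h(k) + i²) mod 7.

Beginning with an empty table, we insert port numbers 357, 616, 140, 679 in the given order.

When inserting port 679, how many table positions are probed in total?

4

357 hashes to 2; slot 2 is free -> place at 2.
616 hashes to 2; 2 taken -> place at 3.
140 hashes to 2; 2,3 taken -> place at 6.
679 hashes to 2; 2,3,6 taken -> place at 4.
Table: [_, _, 357, 616, 679, _, 140]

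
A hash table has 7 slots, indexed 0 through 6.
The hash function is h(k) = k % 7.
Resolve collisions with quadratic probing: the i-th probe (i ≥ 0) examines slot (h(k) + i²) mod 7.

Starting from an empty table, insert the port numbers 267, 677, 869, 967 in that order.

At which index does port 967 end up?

3

267: h=1 -> slot 1
677: h=5 -> slot 5
869: h=1, probe 1,2 -> slot 2
967: h=1, probe 1,2,5,3 -> slot 3
Table: [—, 267, 869, 967, —, 677, —]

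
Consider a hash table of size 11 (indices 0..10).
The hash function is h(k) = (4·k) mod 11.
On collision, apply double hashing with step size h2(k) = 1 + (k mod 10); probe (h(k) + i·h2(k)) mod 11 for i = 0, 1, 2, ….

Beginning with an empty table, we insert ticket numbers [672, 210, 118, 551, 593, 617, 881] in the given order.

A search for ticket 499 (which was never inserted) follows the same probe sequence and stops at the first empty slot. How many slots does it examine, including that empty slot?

672: h=4 → slot 4
210: h=4, h2=1, probe 4,5 → slot 5
118: h=10 → slot 10
551: h=4, h2=2, probe 4,6 → slot 6
593: h=7 → slot 7
617: h=4, h2=8, probe 4,1 → slot 1
881: h=4, h2=2, probe 4,6,8 → slot 8
Table: [—, 617, —, —, 672, 210, 551, 593, 881, —, 118]
Lookup 499: h=5, h2=10, probe 5,4,3 → slot 3 empty, not found.

3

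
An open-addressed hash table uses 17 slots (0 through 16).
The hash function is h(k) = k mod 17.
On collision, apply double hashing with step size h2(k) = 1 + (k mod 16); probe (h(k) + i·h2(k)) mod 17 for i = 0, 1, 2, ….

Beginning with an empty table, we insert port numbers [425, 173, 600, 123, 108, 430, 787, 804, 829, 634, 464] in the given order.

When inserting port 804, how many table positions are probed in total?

2

425 hashes to 0; slot 0 is free => place at 0.
173 hashes to 3; slot 3 is free => place at 3.
600 hashes to 5; slot 5 is free => place at 5.
123 hashes to 4; slot 4 is free => place at 4.
108 hashes to 6; slot 6 is free => place at 6.
430 hashes to 5, h2=15; 5,3 taken => place at 1.
787 hashes to 5, h2=4; 5 taken => place at 9.
804 hashes to 5, h2=5; 5 taken => place at 10.
829 hashes to 13; slot 13 is free => place at 13.
634 hashes to 5, h2=11; 5 taken => place at 16.
464 hashes to 5, h2=1; 5,6 taken => place at 7.
Table: [425, 430, _, 173, 123, 600, 108, 464, _, 787, 804, _, _, 829, _, _, 634]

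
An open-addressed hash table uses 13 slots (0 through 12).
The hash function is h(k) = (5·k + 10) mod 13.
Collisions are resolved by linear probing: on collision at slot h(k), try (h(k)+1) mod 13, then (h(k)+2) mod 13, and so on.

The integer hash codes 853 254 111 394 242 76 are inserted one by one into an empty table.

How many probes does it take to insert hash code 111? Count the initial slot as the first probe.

2

853 hashes to 11; slot 11 is free -> place at 11.
254 hashes to 6; slot 6 is free -> place at 6.
111 hashes to 6; 6 taken -> place at 7.
394 hashes to 4; slot 4 is free -> place at 4.
242 hashes to 11; 11 taken -> place at 12.
76 hashes to 0; slot 0 is free -> place at 0.
Table: [76, ∅, ∅, ∅, 394, ∅, 254, 111, ∅, ∅, ∅, 853, 242]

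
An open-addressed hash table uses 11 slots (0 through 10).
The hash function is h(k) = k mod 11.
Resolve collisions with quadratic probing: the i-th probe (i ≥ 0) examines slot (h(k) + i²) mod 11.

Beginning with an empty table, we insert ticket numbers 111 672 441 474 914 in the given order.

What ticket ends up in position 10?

111 hashes to 1; slot 1 is free => place at 1.
672 hashes to 1; 1 taken => place at 2.
441 hashes to 1; 1,2 taken => place at 5.
474 hashes to 1; 1,2,5 taken => place at 10.
914 hashes to 1; 1,2,5,10 taken => place at 6.
Table: [., 111, 672, ., ., 441, 914, ., ., ., 474]

474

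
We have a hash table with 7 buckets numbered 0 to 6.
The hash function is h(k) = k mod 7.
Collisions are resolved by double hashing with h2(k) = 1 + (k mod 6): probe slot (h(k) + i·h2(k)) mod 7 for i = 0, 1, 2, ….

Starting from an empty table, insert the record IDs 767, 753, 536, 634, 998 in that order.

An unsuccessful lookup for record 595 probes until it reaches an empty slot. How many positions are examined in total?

4

Insert 767: h=4, slot 4 empty -> index 4.
Insert 753: h=4, h2=4, slot 4 occupied -> index 1.
Insert 536: h=4, h2=3, slot 4 occupied -> index 0.
Insert 634: h=4, h2=5, slot 4 occupied -> index 2.
Insert 998: h=4, h2=3, slots 4,0 occupied -> index 3.
Table: [536, 753, 634, 998, 767, —, —]
Lookup 595: h=0, h2=2, probe 0,2,4,6 → slot 6 empty, not found.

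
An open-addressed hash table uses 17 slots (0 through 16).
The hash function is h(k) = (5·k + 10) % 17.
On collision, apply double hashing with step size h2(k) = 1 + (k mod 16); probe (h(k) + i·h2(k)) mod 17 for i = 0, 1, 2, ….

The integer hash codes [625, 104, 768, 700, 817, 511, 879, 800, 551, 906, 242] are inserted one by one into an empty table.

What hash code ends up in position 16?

625: h=7 -> slot 7
104: h=3 -> slot 3
768: h=8 -> slot 8
700: h=8, h2=13, probe 8,4 -> slot 4
817: h=15 -> slot 15
511: h=15, h2=16, probe 15,14 -> slot 14
879: h=2 -> slot 2
800: h=15, h2=1, probe 15,16 -> slot 16
551: h=11 -> slot 11
906: h=1 -> slot 1
242: h=13 -> slot 13
Table: [., 906, 879, 104, 700, ., ., 625, 768, ., ., 551, ., 242, 511, 817, 800]

800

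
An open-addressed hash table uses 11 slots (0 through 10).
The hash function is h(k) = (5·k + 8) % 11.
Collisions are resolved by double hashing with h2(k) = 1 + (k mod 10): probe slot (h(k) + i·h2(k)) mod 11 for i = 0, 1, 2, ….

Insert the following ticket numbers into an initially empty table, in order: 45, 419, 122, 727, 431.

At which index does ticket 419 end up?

1

45 hashes to 2; slot 2 is free => place at 2.
419 hashes to 2, h2=10; 2 taken => place at 1.
122 hashes to 2, h2=3; 2 taken => place at 5.
727 hashes to 2, h2=8; 2 taken => place at 10.
431 hashes to 7; slot 7 is free => place at 7.
Table: [_, 419, 45, _, _, 122, _, 431, _, _, 727]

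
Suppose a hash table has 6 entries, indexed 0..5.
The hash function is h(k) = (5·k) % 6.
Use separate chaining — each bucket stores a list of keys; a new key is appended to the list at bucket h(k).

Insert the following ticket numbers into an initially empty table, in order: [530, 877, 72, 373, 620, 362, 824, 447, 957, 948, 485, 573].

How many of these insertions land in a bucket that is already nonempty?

530 → bucket 4
877 → bucket 5
72 → bucket 0
373 → bucket 5 (collision)
620 → bucket 4 (collision)
362 → bucket 4 (collision)
824 → bucket 4 (collision)
447 → bucket 3
957 → bucket 3 (collision)
948 → bucket 0 (collision)
485 → bucket 1
573 → bucket 3 (collision)
Final buckets:
0: 72 -> 948
1: 485
2: _
3: 447 -> 957 -> 573
4: 530 -> 620 -> 362 -> 824
5: 877 -> 373

7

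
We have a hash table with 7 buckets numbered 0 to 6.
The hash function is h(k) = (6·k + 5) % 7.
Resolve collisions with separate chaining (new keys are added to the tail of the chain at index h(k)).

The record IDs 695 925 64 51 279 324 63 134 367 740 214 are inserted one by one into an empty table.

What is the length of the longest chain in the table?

695 → bucket 3
925 → bucket 4
64 → bucket 4 (collision)
51 → bucket 3 (collision)
279 → bucket 6
324 → bucket 3 (collision)
63 → bucket 5
134 → bucket 4 (collision)
367 → bucket 2
740 → bucket 0
214 → bucket 1
Final buckets:
0: 740
1: 214
2: 367
3: 695 -> 51 -> 324
4: 925 -> 64 -> 134
5: 63
6: 279

3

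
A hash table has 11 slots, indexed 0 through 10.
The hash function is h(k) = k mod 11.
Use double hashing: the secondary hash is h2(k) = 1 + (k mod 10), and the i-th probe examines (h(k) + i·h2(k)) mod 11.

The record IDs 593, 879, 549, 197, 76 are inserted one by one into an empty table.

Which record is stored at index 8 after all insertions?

549

Insert 593: h=10, slot 10 empty => index 10.
Insert 879: h=10, h2=10, slot 10 occupied => index 9.
Insert 549: h=10, h2=10, slots 10,9 occupied => index 8.
Insert 197: h=10, h2=8, slot 10 occupied => index 7.
Insert 76: h=10, h2=7, slot 10 occupied => index 6.
Table: [—, —, —, —, —, —, 76, 197, 549, 879, 593]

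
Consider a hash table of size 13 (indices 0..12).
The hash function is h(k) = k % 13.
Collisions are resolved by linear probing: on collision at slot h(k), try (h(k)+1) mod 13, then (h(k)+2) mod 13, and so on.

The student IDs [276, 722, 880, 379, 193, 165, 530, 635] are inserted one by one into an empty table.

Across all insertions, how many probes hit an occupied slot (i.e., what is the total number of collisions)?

276: h=3 -> slot 3
722: h=7 -> slot 7
880: h=9 -> slot 9
379: h=2 -> slot 2
193: h=11 -> slot 11
165: h=9, probe 9,10 -> slot 10
530: h=10, probe 10,11,12 -> slot 12
635: h=11, probe 11,12,0 -> slot 0
Table: [635, -, 379, 276, -, -, -, 722, -, 880, 165, 193, 530]

5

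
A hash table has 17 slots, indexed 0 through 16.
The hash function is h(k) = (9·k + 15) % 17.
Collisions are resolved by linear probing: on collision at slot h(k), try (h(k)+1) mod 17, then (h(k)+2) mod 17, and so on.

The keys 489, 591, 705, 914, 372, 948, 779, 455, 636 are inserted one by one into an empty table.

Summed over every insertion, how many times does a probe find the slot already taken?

14

Insert 489: h=13, slot 13 empty => index 13.
Insert 591: h=13, slot 13 occupied => index 14.
Insert 705: h=2, slot 2 empty => index 2.
Insert 914: h=13, slots 13,14 occupied => index 15.
Insert 372: h=14, slots 14,15 occupied => index 16.
Insert 948: h=13, slots 13,14,15,16 occupied => index 0.
Insert 779: h=5, slot 5 empty => index 5.
Insert 455: h=13, slots 13,14,15,16,0 occupied => index 1.
Insert 636: h=10, slot 10 empty => index 10.
Table: [948, 455, 705, ., ., 779, ., ., ., ., 636, ., ., 489, 591, 914, 372]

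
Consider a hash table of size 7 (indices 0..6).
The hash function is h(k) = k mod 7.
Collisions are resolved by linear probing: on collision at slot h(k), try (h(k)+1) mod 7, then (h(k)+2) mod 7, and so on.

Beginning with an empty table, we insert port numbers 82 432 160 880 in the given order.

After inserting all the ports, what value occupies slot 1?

880

82 hashes to 5; slot 5 is free => place at 5.
432 hashes to 5; 5 taken => place at 6.
160 hashes to 6; 6 taken => place at 0.
880 hashes to 5; 5,6,0 taken => place at 1.
Table: [160, 880, _, _, _, 82, 432]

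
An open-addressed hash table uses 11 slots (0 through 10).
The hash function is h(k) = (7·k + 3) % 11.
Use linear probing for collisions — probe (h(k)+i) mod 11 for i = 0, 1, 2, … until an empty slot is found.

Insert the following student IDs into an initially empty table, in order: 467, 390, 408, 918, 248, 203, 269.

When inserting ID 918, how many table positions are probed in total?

467 hashes to 5; slot 5 is free → place at 5.
390 hashes to 5; 5 taken → place at 6.
408 hashes to 10; slot 10 is free → place at 10.
918 hashes to 5; 5,6 taken → place at 7.
248 hashes to 1; slot 1 is free → place at 1.
203 hashes to 5; 5,6,7 taken → place at 8.
269 hashes to 5; 5,6,7,8 taken → place at 9.
Table: [—, 248, —, —, —, 467, 390, 918, 203, 269, 408]

3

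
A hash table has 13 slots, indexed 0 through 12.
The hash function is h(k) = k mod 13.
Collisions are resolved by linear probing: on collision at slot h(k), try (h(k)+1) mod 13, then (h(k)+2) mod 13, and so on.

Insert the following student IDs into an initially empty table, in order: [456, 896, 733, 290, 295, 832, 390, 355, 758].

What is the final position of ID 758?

456 hashes to 1; slot 1 is free => place at 1.
896 hashes to 12; slot 12 is free => place at 12.
733 hashes to 5; slot 5 is free => place at 5.
290 hashes to 4; slot 4 is free => place at 4.
295 hashes to 9; slot 9 is free => place at 9.
832 hashes to 0; slot 0 is free => place at 0.
390 hashes to 0; 0,1 taken => place at 2.
355 hashes to 4; 4,5 taken => place at 6.
758 hashes to 4; 4,5,6 taken => place at 7.
Table: [832, 456, 390, -, 290, 733, 355, 758, -, 295, -, -, 896]

7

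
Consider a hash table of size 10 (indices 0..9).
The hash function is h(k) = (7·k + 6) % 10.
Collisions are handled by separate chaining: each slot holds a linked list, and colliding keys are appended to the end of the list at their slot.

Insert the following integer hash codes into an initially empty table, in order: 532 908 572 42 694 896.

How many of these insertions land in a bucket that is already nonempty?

2

532 -> bucket 0
908 -> bucket 2
572 -> bucket 0 (collision)
42 -> bucket 0 (collision)
694 -> bucket 4
896 -> bucket 8
Final buckets:
0: 532 -> 572 -> 42
1: _
2: 908
3: _
4: 694
5: _
6: _
7: _
8: 896
9: _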